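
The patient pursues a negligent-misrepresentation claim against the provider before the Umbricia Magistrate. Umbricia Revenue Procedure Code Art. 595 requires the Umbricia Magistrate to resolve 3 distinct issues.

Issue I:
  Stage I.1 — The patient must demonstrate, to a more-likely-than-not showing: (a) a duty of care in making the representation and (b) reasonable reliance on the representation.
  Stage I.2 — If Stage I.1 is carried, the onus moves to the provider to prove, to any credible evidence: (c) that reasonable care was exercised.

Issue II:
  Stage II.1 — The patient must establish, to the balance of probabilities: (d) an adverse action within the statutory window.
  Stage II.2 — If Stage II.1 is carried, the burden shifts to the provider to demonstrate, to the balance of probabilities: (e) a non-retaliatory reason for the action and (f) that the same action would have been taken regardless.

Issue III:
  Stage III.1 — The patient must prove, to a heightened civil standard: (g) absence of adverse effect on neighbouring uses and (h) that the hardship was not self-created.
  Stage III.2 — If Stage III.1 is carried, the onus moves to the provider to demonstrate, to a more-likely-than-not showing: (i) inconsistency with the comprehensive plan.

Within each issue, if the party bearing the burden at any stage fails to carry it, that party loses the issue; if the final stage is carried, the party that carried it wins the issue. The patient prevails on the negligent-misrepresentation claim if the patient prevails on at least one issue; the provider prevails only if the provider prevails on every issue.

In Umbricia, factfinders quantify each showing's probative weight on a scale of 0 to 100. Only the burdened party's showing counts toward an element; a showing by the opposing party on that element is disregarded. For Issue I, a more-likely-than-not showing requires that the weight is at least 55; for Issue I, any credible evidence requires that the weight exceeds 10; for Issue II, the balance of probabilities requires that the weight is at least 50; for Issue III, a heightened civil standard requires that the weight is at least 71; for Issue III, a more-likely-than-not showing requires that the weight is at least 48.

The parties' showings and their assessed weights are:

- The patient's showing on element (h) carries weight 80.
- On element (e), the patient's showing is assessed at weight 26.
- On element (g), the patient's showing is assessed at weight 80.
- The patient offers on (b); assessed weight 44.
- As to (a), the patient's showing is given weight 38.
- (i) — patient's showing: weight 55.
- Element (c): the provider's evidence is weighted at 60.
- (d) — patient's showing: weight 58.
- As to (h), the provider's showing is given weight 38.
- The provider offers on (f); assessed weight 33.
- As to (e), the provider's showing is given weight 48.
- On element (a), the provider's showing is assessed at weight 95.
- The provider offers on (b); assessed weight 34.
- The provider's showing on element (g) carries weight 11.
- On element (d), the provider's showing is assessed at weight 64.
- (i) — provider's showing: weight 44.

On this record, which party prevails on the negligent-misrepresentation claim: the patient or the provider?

patient

— Issue I —
At Stage I.1 the patient must meet a more-likely-than-not showing (weight is at least 55): on (a) the weight is 38 (the provider's 95 is given no effect), which does not reach 55, so (a) does not meet the standard; on (b) the weight is 44 (the provider's 34 is given no effect), which does not reach 55, so (b) does not meet the standard.
  The patient does not carry Stage I.1.
The provider prevails on this issue.
— Issue II —
Stage II.1 (patient, the balance of probabilities, weight is at least 50): (d) 58 (provider's 64 disregarded) ≥ 50 — meets.
  The patient carries Stage II.1; the provider now bears the burden.
Stage II.2 (provider, the balance of probabilities, weight is at least 50): (e) 48 (patient's 26 disregarded) < 50 — fails; (f) 33 < 50 — fails.
  Not every element is met, so the provider fails to carry Stage II.2.
So the patient prevails on this issue.
— Issue III —
At Stage III.1 the patient must meet a heightened civil standard (weight is at least 71): on (g) the weight is 80 (the provider's 11 is given no effect), ≥ 71, so (g) meets the standard; on (h) the weight is 80 (the provider's 38 is given no effect), ≥ 71, so (h) meets the standard.
  All elements met. The burden passes to the provider.
At Stage III.2 the provider must meet a more-likely-than-not showing (weight is at least 48): on (i) the weight is 44 (the patient's 55 is given no effect), which does not reach 48, so (i) does not meet the standard.
  Not every element is met, so the provider fails to carry Stage III.2.
So the patient prevails on this issue.
Per-issue: Issue I → provider; Issue II → patient; Issue III → patient. The patient must prevail on at least one issue; overall, the patient prevails.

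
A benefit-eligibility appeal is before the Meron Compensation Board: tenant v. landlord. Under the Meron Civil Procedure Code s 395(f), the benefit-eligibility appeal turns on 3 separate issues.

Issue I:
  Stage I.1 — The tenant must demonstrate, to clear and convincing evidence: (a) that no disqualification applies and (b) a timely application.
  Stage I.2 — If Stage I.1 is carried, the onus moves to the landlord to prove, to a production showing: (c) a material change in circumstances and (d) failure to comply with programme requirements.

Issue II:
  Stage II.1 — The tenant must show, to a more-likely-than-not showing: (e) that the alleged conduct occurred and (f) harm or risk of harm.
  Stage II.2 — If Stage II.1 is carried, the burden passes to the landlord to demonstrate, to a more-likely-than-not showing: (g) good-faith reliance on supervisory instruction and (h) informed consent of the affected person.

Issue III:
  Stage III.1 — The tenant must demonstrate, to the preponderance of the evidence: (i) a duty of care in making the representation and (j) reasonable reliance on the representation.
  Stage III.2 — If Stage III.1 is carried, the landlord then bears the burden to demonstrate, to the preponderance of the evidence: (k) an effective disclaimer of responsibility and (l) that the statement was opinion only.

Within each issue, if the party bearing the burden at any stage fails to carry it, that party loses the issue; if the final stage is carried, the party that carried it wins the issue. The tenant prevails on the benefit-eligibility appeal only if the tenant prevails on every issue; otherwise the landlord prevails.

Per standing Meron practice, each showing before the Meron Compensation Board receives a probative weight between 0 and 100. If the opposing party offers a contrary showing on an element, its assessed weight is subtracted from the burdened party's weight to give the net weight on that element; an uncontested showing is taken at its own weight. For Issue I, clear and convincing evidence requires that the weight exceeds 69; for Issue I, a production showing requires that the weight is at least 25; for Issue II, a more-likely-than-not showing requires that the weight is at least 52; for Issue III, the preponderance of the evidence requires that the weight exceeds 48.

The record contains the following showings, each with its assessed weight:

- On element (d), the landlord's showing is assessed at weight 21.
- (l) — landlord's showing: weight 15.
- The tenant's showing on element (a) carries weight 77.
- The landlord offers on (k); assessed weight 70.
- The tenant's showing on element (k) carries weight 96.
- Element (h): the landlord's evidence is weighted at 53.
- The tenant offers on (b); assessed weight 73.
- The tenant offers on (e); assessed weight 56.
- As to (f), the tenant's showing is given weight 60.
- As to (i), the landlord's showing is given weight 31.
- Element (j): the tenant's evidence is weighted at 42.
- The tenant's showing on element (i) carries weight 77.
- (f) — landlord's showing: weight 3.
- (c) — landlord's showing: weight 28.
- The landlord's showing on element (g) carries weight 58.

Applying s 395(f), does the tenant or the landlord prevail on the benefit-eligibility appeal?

— Issue I —
Stage I.1 (tenant, clear and convincing evidence, weight exceeds 69): (a) 77 > 69 — meets; (b) 73 > 69 — meets.
  All elements met. The burden passes to the landlord.
Stage I.2 (landlord, a production showing, weight is at least 25): (c) 28 ≥ 25 — meets; (d) 21 < 25 — fails.
  Stage I.2 not carried; the landlord fails its burden.
The tenant prevails on this issue.
— Issue II —
At Stage II.1 the tenant must meet a more-likely-than-not showing (weight is at least 52): on (e) the weight is 56, which does reach 52, so (e) meets the standard; on (f) the weight is 60 less the opposing 3 gives net 57, which does reach 52, so (f) meets the standard.
  Stage II.1 carried; the burden shifts to the landlord.
At Stage II.2 the landlord must meet a more-likely-than-not showing (weight is at least 52): on (g) the weight is 58, which does reach 52, so (g) meets the standard; on (h) the weight is 53, ≥ 52, so (h) meets the standard.
  Stage II.2 carried; the final stage is satisfied.
Every stage carried; the landlord prevails on this issue.
— Issue III —
Stage III.1 (tenant, the preponderance of the evidence, weight exceeds 48): (i) net 77−31=46 ≤ 48 — fails; (j) 42 ≤ 48 — fails.
  The tenant does not carry Stage III.1.
The landlord prevails on this issue.
Per-issue: Issue I → tenant; Issue II → landlord; Issue III → landlord. The tenant must prevail on every issue; overall, the landlord prevails.

landlord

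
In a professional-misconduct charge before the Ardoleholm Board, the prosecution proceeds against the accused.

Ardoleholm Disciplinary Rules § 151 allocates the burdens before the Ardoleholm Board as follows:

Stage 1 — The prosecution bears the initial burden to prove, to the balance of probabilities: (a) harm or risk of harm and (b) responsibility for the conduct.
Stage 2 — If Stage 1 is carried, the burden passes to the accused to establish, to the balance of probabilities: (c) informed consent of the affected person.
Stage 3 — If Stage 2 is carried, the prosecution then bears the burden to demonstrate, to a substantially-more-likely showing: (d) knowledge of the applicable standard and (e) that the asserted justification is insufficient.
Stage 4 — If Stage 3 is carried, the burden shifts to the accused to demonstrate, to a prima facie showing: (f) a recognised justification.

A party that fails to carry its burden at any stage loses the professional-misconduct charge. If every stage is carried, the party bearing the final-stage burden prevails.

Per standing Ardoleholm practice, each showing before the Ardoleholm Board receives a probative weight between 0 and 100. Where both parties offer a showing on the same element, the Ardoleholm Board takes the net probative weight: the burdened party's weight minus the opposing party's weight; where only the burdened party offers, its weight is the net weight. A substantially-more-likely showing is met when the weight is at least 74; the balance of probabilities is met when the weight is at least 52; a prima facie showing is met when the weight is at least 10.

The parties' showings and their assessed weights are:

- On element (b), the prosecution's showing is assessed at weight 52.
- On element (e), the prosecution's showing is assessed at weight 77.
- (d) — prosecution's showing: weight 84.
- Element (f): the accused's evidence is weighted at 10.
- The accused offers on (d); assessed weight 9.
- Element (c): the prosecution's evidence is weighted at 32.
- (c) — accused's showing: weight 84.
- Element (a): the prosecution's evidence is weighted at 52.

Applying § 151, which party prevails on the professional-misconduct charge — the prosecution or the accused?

accused

Stage 1 (prosecution, the balance of probabilities, weight is at least 52): (a) 52 ≥ 52 — meets; (b) 52 ≥ 52 — meets.
  Stage 1 carried; the burden shifts to the accused.
Stage 2 (accused, the balance of probabilities, weight is at least 52): (c) net 84−32=52 ≥ 52 — meets.
  The accused carries Stage 2; the prosecution now bears the burden.
Stage 3 (prosecution, a substantially-more-likely showing, weight is at least 74): (d) net 84−9=75 ≥ 74 — meets; (e) 77 ≥ 74 — meets.
  Stage 3 is satisfied; the onus moves to the accused.
Stage 4 (accused, a prima facie showing, weight is at least 10): (f) 10 ≥ 10 — meets.
  The accused carries the last stage.
All stages carried — the accused prevails.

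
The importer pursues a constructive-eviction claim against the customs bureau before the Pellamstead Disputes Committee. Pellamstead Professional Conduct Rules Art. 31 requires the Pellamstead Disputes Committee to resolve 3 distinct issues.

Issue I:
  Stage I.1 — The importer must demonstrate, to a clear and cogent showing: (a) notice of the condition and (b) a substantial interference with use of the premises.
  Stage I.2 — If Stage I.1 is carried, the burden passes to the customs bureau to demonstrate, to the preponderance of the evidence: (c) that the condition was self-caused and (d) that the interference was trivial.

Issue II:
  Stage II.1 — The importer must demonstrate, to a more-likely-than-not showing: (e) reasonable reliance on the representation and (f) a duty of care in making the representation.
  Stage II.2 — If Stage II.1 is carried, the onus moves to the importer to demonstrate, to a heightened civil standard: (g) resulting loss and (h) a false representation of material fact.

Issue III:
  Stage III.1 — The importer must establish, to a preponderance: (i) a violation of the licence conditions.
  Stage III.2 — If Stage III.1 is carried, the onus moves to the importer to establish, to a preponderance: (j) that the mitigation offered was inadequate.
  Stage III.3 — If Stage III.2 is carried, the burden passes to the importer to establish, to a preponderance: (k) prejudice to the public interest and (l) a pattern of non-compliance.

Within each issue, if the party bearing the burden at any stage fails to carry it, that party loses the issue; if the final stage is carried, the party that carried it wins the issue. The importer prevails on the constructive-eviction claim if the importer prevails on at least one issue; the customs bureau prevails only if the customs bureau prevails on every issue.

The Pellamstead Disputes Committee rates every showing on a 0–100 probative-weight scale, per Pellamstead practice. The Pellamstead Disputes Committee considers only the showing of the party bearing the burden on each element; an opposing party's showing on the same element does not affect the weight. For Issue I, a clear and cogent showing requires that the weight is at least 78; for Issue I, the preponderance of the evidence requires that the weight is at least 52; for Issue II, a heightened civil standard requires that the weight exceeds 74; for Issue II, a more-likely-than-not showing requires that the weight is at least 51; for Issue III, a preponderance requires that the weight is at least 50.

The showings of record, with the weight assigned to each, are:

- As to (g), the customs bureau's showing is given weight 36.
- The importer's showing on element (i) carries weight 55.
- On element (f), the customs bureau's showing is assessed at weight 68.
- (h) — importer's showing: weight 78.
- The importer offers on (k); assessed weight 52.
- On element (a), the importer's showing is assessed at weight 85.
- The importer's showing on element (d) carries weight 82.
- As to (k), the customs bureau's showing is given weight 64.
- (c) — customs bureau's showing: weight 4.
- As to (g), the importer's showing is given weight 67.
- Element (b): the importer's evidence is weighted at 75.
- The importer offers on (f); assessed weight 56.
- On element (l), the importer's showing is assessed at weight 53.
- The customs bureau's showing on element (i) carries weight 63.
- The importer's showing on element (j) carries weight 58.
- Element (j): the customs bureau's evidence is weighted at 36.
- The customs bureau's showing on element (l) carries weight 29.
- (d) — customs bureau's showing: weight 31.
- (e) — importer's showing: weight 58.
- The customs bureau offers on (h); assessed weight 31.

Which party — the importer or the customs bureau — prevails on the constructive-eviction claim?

importer

— Issue I —
At Stage I.1 the importer must meet a clear and cogent showing (weight is at least 78): on (a) the weight is 85, ≥ 78, so (a) meets the standard; on (b) the weight is 75, < 78, so (b) does not meet the standard.
  Not every element is met, so the importer fails to carry Stage I.1.
The analysis ends at Stage I.1; the customs bureau prevails on this issue.
— Issue II —
Stage II.1 (importer, a more-likely-than-not showing, weight is at least 51): (e) 58 ≥ 51 — meets; (f) 56 (customs bureau's 68 disregarded) ≥ 51 — meets.
  Stage II.1 carried; the burden remains with the importer.
Stage II.2 (importer, a heightened civil standard, weight exceeds 74): (g) 67 (customs bureau's 36 disregarded) ≤ 74 — fails; (h) 78 (customs bureau's 31 disregarded) > 74 — meets.
  Not every element is met, so the importer fails to carry Stage II.2.
The analysis ends at Stage II.2; the customs bureau prevails on this issue.
— Issue III —
At Stage III.1 the importer must meet a preponderance (weight is at least 50): on (i) the weight is 55 (the customs bureau's 63 is given no effect), ≥ 50, so (i) meets the standard.
  Stage III.1 carried; the burden remains with the importer.
At Stage III.2 the importer must meet a preponderance (weight is at least 50): on (j) the weight is 58 (the customs bureau's 36 is given no effect), ≥ 50, so (j) meets the standard.
  Stage III.2 is satisfied; the importer continues to bear the burden.
At Stage III.3 the importer must meet a preponderance (weight is at least 50): on (k) the weight is 52 (the customs bureau's 64 is given no effect), ≥ 50, so (k) meets the standard; on (l) the weight is 53 (the customs bureau's 29 is given no effect), ≥ 50, so (l) meets the standard.
  All elements met at the final stage.
All stages carried — the importer prevails on this issue.
Per-issue: Issue I → customs bureau; Issue II → customs bureau; Issue III → importer. The importer must prevail on at least one issue; overall, the importer prevails.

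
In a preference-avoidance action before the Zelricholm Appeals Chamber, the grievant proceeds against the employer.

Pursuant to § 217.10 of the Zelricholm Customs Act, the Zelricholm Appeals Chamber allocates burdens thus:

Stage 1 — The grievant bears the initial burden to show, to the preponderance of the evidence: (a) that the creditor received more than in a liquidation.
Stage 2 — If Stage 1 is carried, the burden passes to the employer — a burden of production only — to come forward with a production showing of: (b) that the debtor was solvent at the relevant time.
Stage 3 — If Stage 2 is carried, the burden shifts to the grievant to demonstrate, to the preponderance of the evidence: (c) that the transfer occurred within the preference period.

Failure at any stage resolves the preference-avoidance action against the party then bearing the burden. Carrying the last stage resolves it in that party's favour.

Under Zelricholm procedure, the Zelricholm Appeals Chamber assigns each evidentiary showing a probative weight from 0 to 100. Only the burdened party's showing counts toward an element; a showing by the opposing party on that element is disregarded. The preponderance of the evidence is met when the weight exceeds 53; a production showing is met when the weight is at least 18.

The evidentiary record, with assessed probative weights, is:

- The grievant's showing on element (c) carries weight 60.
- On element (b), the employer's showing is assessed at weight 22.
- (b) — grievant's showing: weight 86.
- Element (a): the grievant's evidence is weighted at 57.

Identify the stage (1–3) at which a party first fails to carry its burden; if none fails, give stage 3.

At Stage 1 the grievant must meet the preponderance of the evidence (weight exceeds 53): on (a) the weight is 57, > 53, so (a) meets the standard.
  Stage 1 carried; the burden shifts to the employer.
At Stage 2 the employer must meet a production showing (weight is at least 18): on (b) the weight is 22 (the grievant's 86 is given no effect), ≥ 18, so (b) meets the standard.
  All elements met. The burden passes to the grievant.
At Stage 3 the grievant must meet the preponderance of the evidence (weight exceeds 53): on (c) the weight is 60, > 53, so (c) meets the standard.
  All elements met at the final stage.
Every stage carried; the grievant prevails.

stage 3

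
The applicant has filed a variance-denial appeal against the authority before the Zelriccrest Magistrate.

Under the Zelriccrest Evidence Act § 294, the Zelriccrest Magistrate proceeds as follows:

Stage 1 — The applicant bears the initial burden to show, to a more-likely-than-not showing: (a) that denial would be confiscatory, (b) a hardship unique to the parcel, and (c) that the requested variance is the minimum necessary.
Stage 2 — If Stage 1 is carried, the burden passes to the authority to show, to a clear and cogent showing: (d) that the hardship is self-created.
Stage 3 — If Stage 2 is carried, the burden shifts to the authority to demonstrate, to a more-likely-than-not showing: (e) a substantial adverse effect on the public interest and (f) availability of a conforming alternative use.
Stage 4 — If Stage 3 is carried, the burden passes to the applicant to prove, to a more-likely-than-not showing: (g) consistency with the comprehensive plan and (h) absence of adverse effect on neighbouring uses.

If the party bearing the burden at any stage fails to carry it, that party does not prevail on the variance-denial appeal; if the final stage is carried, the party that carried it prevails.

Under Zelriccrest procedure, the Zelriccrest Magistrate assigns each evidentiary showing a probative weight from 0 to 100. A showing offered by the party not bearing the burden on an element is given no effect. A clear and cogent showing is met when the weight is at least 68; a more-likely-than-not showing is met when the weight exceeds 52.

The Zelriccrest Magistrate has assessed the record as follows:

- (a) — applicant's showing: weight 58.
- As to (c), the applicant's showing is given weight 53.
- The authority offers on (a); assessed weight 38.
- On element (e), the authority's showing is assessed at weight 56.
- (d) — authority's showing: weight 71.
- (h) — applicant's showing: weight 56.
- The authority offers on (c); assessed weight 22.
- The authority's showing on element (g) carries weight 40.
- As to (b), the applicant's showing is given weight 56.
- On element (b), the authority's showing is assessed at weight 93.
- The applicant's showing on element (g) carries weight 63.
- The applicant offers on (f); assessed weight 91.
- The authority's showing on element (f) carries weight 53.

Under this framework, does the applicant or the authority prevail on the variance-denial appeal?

applicant

At Stage 1 the applicant must meet a more-likely-than-not showing (weight exceeds 52): on (a) the weight is 58 (the authority's 38 is given no effect), > 52, so (a) meets the standard; on (b) the weight is 56 (the authority's 93 is given no effect), which does exceed 52, so (b) meets the standard; on (c) the weight is 53 (the authority's 22 is given no effect), which does exceed 52, so (c) meets the standard.
  Stage 1 carried; the burden shifts to the authority.
At Stage 2 the authority must meet a clear and cogent showing (weight is at least 68): on (d) the weight is 71, ≥ 68, so (d) meets the standard.
  Stage 2 carried; the burden remains with the authority.
At Stage 3 the authority must meet a more-likely-than-not showing (weight exceeds 52): on (e) the weight is 56, which does exceed 52, so (e) meets the standard; on (f) the weight is 53 (the applicant's 91 is given no effect), which does exceed 52, so (f) meets the standard.
  All elements met. The burden passes to the applicant.
At Stage 4 the applicant must meet a more-likely-than-not showing (weight exceeds 52): on (g) the weight is 63 (the authority's 40 is given no effect), > 52, so (g) meets the standard; on (h) the weight is 56, > 52, so (h) meets the standard.
  Stage 4 carried; the final stage is satisfied.
With every stage satisfied, the applicant prevails.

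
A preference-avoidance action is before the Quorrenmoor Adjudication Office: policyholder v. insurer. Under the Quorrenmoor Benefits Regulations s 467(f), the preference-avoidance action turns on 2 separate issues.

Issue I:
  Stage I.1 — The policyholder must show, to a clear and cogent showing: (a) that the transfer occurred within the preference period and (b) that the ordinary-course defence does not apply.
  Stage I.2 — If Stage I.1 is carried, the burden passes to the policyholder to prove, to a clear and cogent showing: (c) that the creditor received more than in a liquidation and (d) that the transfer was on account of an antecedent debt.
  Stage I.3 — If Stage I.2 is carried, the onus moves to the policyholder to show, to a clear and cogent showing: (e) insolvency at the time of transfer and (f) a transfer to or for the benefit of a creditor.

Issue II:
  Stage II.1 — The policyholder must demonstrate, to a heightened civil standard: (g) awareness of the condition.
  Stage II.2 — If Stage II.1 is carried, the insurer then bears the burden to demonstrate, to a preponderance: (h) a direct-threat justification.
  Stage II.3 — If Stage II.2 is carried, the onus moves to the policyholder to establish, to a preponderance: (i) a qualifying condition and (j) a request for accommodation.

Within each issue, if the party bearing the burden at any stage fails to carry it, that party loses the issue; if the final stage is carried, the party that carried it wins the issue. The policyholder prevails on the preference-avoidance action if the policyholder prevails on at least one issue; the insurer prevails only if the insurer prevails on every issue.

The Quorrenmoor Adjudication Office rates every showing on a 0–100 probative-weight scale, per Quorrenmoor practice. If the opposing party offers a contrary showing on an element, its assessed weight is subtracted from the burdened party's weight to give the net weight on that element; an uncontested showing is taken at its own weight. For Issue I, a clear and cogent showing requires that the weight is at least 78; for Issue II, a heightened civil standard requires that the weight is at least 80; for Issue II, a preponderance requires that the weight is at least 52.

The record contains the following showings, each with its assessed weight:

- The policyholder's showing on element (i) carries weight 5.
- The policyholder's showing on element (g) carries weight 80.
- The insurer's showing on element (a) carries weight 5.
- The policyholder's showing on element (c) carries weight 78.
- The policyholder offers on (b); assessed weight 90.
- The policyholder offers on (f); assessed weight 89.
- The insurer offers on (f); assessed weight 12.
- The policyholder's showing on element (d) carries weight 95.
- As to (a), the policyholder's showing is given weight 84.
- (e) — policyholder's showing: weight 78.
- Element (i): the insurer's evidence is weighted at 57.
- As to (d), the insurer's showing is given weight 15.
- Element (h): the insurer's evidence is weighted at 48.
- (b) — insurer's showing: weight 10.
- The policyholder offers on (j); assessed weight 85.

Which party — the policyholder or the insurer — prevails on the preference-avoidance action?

— Issue I —
Stage I.1 — burden on policyholder; standard: a clear and cogent showing (weight is at least 78).
    (a): 84 − 5 = 79 ≥ 78 [met]
    (b): 90 − 10 = 80 ≥ 78 [met]
  Stage I.1 carried; the burden remains with the policyholder.
Stage I.2 — burden on policyholder; standard: a clear and cogent showing (weight is at least 78).
    (c): 78 ≥ 78 [met]
    (d): 95 − 15 = 80 ≥ 78 [met]
  Stage I.2 is satisfied; the policyholder continues to bear the burden.
Stage I.3 — burden on policyholder; standard: a clear and cogent showing (weight is at least 78).
    (e): 78 ≥ 78 [met]
    (f): 89 − 12 = 77 < 78 [not met]
  Stage I.3 not carried; the policyholder fails its burden.
The analysis ends at Stage I.3; the insurer prevails on this issue.
— Issue II —
At Stage II.1 the policyholder must meet a heightened civil standard (weight is at least 80): on (g) the weight is 80, which does reach 80, so (g) meets the standard.
  Stage II.1 carried; the burden shifts to the insurer.
At Stage II.2 the insurer must meet a preponderance (weight is at least 52): on (h) the weight is 48, which does not reach 52, so (h) does not meet the standard.
  Stage II.2 not carried; the insurer fails its burden.
The policyholder prevails on this issue.
Per-issue: Issue I → insurer; Issue II → policyholder. The policyholder must prevail on at least one issue; overall, the policyholder prevails.

policyholder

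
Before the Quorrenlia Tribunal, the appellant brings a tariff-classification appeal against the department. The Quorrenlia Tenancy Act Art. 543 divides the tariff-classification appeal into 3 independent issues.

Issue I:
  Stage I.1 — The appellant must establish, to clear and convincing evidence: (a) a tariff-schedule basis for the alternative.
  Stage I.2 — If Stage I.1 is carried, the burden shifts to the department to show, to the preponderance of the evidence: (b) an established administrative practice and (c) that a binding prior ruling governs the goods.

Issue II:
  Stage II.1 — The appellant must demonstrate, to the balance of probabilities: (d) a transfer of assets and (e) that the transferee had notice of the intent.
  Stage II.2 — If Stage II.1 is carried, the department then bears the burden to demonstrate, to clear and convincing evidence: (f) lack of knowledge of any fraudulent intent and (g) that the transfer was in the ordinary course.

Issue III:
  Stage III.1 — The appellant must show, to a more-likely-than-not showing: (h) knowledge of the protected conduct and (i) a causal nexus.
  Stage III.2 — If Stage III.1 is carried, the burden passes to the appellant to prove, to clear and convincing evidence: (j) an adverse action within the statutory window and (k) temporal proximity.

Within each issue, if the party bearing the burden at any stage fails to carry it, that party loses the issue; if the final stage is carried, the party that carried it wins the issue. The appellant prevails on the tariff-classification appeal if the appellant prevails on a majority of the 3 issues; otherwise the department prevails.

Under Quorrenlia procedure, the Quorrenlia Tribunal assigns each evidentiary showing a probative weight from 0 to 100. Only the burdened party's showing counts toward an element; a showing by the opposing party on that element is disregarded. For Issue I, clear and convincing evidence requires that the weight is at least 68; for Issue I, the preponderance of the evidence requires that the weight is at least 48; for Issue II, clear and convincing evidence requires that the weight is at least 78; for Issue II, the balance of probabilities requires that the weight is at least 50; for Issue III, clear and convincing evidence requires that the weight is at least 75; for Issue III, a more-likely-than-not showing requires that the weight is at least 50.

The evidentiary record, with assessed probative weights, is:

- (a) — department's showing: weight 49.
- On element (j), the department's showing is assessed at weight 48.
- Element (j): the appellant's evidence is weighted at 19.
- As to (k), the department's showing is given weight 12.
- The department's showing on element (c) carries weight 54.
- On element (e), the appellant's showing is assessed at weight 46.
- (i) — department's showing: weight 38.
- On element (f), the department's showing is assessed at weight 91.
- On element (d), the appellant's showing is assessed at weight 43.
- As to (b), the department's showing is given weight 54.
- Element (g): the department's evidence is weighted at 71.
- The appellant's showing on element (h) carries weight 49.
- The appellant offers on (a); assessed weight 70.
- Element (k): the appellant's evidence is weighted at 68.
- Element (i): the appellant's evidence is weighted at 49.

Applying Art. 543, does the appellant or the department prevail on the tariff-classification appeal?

department

— Issue I —
At Stage I.1 the appellant must meet clear and convincing evidence (weight is at least 68): on (a) the weight is 70 (the department's 49 is given no effect), ≥ 68, so (a) meets the standard.
  Stage I.1 carried; the burden shifts to the department.
At Stage I.2 the department must meet the preponderance of the evidence (weight is at least 48): on (b) the weight is 54, which does reach 48, so (b) meets the standard; on (c) the weight is 54, ≥ 48, so (c) meets the standard.
  All elements met at the final stage.
All stages carried — the department prevails on this issue.
— Issue II —
At Stage II.1 the appellant must meet the balance of probabilities (weight is at least 50): on (d) the weight is 43, < 50, so (d) does not meet the standard; on (e) the weight is 46, which does not reach 50, so (e) does not meet the standard.
  The appellant does not carry Stage II.1.
The department prevails on this issue.
— Issue III —
Stage III.1 (appellant, a more-likely-than-not showing, weight is at least 50): (h) 49 < 50 — fails; (i) 49 (department's 38 disregarded) < 50 — fails.
  The appellant does not carry Stage III.1.
The department prevails on this issue.
Per-issue: Issue I → department; Issue II → department; Issue III → department. The appellant must prevail on a majority of issues; overall, the department prevails.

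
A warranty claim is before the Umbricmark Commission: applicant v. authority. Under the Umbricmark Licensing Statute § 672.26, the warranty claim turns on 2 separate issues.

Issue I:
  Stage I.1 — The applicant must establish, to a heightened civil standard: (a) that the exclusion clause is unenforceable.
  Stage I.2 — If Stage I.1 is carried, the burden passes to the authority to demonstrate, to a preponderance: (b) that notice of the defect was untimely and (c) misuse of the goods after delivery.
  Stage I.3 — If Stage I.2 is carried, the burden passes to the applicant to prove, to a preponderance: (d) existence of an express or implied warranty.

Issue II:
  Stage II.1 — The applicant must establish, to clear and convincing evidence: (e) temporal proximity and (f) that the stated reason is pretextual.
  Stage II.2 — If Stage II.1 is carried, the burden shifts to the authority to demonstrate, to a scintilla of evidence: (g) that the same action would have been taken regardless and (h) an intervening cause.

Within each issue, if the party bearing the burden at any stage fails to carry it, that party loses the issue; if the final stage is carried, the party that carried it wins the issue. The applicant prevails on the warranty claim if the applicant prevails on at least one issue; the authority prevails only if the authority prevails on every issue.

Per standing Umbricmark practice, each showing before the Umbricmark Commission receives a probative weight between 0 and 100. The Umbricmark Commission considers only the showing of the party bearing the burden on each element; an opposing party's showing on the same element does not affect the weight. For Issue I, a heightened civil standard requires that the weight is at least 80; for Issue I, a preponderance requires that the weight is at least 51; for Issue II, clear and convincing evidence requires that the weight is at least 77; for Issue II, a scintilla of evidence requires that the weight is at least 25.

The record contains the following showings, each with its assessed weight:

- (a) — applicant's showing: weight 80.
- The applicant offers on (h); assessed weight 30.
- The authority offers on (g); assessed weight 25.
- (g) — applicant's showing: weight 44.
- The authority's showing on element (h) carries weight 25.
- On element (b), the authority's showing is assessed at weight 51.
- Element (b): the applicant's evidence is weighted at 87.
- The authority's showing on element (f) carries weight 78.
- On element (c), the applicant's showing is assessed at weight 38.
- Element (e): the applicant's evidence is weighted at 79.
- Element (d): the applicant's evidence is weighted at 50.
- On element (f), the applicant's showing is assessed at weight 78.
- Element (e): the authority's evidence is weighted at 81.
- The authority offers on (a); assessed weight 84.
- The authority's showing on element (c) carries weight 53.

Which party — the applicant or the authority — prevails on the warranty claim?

authority

— Issue I —
At Stage I.1 the applicant must meet a heightened civil standard (weight is at least 80): on (a) the weight is 80 (the authority's 84 is given no effect), ≥ 80, so (a) meets the standard.
  Stage I.1 is satisfied; the onus moves to the authority.
At Stage I.2 the authority must meet a preponderance (weight is at least 51): on (b) the weight is 51 (the applicant's 87 is given no effect), ≥ 51, so (b) meets the standard; on (c) the weight is 53 (the applicant's 38 is given no effect), ≥ 51, so (c) meets the standard.
  Stage I.2 carried; the burden shifts to the applicant.
At Stage I.3 the applicant must meet a preponderance (weight is at least 51): on (d) the weight is 50, < 51, so (d) does not meet the standard.
  The applicant does not carry Stage I.3.
So the authority prevails on this issue.
— Issue II —
Stage II.1 — burden on applicant; standard: clear and convincing evidence (weight is at least 77).
    (e): 79 (authority's 81 disregarded) ≥ 77 [met]
    (f): 78 (authority's 78 disregarded) ≥ 77 [met]
  The applicant carries Stage II.1; the authority now bears the burden.
Stage II.2 — burden on authority; standard: a scintilla of evidence (weight is at least 25).
    (g): 25 (applicant's 44 disregarded) ≥ 25 [met]
    (h): 25 (applicant's 30 disregarded) ≥ 25 [met]
  All elements met at the final stage.
With every stage satisfied, the authority prevails on this issue.
Per-issue: Issue I → authority; Issue II → authority. The applicant must prevail on at least one issue; overall, the authority prevails.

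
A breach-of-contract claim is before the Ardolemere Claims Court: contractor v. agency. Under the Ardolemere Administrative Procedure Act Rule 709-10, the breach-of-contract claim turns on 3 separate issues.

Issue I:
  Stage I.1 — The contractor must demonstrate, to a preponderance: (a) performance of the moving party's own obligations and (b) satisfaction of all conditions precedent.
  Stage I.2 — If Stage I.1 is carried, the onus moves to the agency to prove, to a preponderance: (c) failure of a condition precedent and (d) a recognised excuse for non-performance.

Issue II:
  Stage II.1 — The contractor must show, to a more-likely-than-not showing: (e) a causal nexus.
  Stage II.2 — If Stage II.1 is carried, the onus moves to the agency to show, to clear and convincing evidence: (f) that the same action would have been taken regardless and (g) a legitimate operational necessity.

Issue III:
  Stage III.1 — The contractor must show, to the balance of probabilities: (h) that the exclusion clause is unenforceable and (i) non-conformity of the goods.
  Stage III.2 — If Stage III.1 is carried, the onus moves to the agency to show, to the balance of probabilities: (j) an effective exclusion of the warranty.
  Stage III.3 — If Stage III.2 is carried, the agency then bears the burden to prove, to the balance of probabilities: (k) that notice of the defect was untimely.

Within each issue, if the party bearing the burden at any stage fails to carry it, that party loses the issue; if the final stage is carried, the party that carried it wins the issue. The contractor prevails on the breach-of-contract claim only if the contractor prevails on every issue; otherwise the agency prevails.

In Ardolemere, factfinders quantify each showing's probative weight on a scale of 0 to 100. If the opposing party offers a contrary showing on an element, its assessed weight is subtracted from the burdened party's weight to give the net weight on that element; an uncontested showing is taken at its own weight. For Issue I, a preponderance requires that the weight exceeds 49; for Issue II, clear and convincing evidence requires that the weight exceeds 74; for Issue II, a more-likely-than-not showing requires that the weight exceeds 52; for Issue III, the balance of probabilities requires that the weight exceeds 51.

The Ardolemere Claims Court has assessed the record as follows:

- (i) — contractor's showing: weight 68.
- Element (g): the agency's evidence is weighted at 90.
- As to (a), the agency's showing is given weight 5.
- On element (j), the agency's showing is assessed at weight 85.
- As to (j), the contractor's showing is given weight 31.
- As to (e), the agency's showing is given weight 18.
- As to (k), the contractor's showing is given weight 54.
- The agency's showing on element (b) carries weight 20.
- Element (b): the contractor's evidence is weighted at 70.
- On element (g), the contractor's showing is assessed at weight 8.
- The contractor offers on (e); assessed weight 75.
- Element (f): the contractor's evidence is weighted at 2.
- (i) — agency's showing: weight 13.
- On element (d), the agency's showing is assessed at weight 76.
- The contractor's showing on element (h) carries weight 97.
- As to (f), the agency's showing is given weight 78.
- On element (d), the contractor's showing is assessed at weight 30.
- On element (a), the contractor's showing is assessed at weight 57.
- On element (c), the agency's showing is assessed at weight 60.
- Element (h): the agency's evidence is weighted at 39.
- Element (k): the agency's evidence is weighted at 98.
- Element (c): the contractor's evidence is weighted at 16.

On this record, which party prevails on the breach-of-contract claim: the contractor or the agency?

— Issue I —
At Stage I.1 the contractor must meet a preponderance (weight exceeds 49): on (a) the weight is 57 less the opposing 5 gives net 52, > 49, so (a) meets the standard; on (b) the weight is 70 less the opposing 20 gives net 50, which does exceed 49, so (b) meets the standard.
  Stage I.1 carried; the burden shifts to the agency.
At Stage I.2 the agency must meet a preponderance (weight exceeds 49): on (c) the weight is 60 less the opposing 16 gives net 44, which does not exceed 49, so (c) does not meet the standard; on (d) the weight is 76 less the opposing 30 gives net 46, ≤ 49, so (d) does not meet the standard.
  Stage I.2 not carried; the agency fails its burden.
The analysis ends at Stage I.2; the contractor prevails on this issue.
— Issue II —
Stage II.1 — burden on contractor; standard: a more-likely-than-not showing (weight exceeds 52).
    (e): 75 − 18 = 57 > 52 [met]
  The contractor carries Stage II.1; the agency now bears the burden.
Stage II.2 — burden on agency; standard: clear and convincing evidence (weight exceeds 74).
    (f): 78 − 2 = 76 > 74 [met]
    (g): 90 − 8 = 82 > 74 [met]
  All elements met at the final stage.
All stages carried — the agency prevails on this issue.
— Issue III —
Stage III.1 (contractor, the balance of probabilities, weight exceeds 51): (h) net 97−39=58 > 51 — meets; (i) net 68−13=55 > 51 — meets.
  All elements met. The burden passes to the agency.
Stage III.2 (agency, the balance of probabilities, weight exceeds 51): (j) net 85−31=54 > 51 — meets.
  Stage III.2 carried; the burden remains with the agency.
Stage III.3 (agency, the balance of probabilities, weight exceeds 51): (k) net 98−54=44 ≤ 51 — fails.
  The agency does not carry Stage III.3.
The contractor prevails on this issue.
Per-issue: Issue I → contractor; Issue II → agency; Issue III → contractor. The contractor must prevail on every issue; overall, the agency prevails.

agency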